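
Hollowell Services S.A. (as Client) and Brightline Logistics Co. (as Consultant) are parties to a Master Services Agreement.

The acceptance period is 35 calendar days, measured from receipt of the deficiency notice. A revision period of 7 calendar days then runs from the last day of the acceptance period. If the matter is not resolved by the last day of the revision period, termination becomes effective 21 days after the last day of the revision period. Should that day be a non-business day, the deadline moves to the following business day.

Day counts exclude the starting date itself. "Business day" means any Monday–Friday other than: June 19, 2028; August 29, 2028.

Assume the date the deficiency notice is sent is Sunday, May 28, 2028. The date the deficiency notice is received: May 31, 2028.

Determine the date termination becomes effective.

The last day of the acceptance period: 35 calendar days after May 31, 2028 is July 5, 2028.
The last day of the revision period: 7 calendar days after July 5, 2028 is July 12, 2028.
Adding 21 calendar days to July 12, 2028 gives August 2, 2028, which is the date termination becomes effective. August 2, 2028 is a Wednesday and is not a listed holiday, so no roll-forward applies.

August 2, 2028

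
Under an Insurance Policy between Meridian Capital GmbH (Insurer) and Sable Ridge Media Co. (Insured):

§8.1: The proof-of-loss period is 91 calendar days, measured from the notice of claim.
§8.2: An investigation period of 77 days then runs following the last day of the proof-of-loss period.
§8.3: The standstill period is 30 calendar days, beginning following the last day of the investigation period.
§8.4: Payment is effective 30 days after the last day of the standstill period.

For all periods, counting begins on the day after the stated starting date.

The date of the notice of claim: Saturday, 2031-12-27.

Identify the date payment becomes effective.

The last day of the proof-of-loss period: 91 calendar days after 2031-12-27 is 2032-03-27.
The last day of the investigation period: 77 calendar days after 2032-03-27 is 2032-06-12.
The last day of the standstill period: 30 calendar days after 2032-06-12 is 2032-07-12.
The date payment becomes effective: 2032-07-12 + 30 days = 2032-08-11.

2032-08-11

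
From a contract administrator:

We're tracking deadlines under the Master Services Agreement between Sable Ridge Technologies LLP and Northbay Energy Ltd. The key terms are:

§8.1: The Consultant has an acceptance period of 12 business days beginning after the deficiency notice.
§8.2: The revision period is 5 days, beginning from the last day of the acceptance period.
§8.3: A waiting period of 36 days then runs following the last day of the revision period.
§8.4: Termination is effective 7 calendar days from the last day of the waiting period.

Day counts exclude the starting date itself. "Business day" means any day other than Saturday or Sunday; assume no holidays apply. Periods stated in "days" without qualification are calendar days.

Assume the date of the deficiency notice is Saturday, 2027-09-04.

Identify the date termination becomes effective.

The last day of the acceptance period: counting 12 business days from Saturday, 2027-09-04 (Sep 6, Sep 7, Sep 8, Sep 9, …, Sep 17, Sep 20, Sep 21, skipping weekends) reaches Tuesday, 2027-09-21.
The last day of the revision period: 2027-09-21 + 5 days = 2027-09-26.
The last day of the waiting period: 36 calendar days after 2027-09-26 is 2027-11-01.
The date termination becomes effective: 2027-11-01 + 7 days = 2027-11-08.

2027-11-08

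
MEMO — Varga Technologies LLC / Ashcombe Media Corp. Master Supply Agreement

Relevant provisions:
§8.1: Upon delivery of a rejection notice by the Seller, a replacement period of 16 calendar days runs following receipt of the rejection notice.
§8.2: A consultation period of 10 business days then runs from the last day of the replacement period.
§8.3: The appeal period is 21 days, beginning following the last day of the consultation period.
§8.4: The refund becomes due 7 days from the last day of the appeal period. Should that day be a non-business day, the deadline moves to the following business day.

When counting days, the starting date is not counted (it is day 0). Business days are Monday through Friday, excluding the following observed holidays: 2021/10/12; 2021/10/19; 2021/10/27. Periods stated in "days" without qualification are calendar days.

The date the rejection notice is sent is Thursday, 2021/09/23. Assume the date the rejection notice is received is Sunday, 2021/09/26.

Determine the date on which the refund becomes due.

The last day of the replacement period: 2021/09/26 + 16 days = 2021/10/12.
The last day of the consultation period: counting 10 business days from Tuesday, 2021/10/12 (Oct 13, Oct 14, Oct 15, Oct 18, Oct 20, Oct 21, Oct 22, Oct 25, Oct 26, Oct 28, skipping weekends and the listed holidays on Oct 19, Oct 27) reaches Thursday, 2021/10/28.
Adding 21 calendar days to 2021/10/28 gives 2021/11/18, which is the last day of the appeal period.
The date on which the refund becomes due: 7 calendar days after 2021/11/18 is 2021/11/25. 2021/11/25 is a Thursday and is not a listed holiday, so no roll-forward applies.

2021/11/25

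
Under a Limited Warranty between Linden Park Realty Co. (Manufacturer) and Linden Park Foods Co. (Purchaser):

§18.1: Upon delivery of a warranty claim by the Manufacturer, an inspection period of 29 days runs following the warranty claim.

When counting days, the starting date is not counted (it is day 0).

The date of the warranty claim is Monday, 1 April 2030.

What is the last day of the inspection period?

The last day of the inspection period: 1 April 2030 + 29 days = 30 April 2030.

30 April 2030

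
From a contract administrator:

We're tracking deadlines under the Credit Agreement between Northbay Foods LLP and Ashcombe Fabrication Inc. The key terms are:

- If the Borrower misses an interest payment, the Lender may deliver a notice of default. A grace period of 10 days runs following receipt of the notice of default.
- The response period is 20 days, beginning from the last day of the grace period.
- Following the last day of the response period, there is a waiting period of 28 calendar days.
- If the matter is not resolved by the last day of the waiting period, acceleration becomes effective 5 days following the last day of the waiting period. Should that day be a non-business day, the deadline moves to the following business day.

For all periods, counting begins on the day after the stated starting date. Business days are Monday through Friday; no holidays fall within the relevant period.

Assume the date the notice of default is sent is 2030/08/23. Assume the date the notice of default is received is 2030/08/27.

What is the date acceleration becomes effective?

2030/10/29

Adding 10 calendar days to 2030/08/27 gives 2030/09/06, which is the last day of the grace period.
The last day of the response period: 20 calendar days after 2030/09/06 is 2030/09/26.
The last day of the waiting period: 28 calendar days after 2030/09/26 is 2030/10/24.
Adding 5 calendar days to 2030/10/24 gives 2030/10/29, which is the date acceleration becomes effective. 2030/10/29 is a Tuesday, so no roll-forward applies.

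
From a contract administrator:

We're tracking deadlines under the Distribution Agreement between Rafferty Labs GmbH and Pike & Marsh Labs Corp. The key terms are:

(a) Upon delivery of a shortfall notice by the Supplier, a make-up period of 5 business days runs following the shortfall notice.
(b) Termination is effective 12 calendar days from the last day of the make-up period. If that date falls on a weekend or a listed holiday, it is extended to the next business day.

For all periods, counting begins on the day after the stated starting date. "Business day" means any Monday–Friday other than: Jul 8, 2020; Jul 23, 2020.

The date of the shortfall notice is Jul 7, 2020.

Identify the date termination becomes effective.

The last day of the make-up period: 5 business days after Tuesday, Jul 7, 2020, skipping weekends and the listed holiday on Jul 8 — Jul 9, Jul 10, Jul 13, Jul 14, Jul 15 — lands on Wednesday, Jul 15, 2020.
Adding 12 calendar days to Jul 15, 2020 gives Jul 27, 2020, which is the date termination becomes effective. Jul 27, 2020 is a Monday and is not a listed holiday, so no roll-forward applies.

Jul 27, 2020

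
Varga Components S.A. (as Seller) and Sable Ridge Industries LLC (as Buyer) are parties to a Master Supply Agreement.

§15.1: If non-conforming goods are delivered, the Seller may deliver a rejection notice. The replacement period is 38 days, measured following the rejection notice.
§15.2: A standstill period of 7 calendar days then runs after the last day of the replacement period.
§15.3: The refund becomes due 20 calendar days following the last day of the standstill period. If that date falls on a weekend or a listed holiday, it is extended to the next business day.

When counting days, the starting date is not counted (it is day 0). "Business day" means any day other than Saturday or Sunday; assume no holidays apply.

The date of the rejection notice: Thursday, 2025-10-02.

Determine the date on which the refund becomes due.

2025-12-08

The last day of the replacement period: 2025-10-02 + 38 days = 2025-11-09.
Adding 7 calendar days to 2025-11-09 gives 2025-11-16, which is the last day of the standstill period.
The date on which the refund becomes due: 2025-11-16 + 20 days = 2025-12-06. That falls on a Saturday, so it rolls to the next business day, Monday, 2025-12-08.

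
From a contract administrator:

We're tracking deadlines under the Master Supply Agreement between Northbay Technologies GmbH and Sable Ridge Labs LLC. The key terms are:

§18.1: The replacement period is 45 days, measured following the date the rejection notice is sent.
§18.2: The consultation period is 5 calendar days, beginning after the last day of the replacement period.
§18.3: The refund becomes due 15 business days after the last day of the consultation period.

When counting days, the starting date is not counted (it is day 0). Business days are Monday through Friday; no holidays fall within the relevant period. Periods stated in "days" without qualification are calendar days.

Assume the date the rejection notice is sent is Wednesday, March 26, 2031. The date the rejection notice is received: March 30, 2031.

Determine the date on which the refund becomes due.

June 5, 2031

The last day of the replacement period: March 26, 2031 + 45 days = May 10, 2031.
Adding 5 calendar days to May 10, 2031 gives May 15, 2031, which is the last day of the consultation period.
From Thursday, May 15, 2031, 15 business days (May 16, May 19, May 20, May 21, …, Jun 3, Jun 4, Jun 5, skipping weekends) brings us to Thursday, June 5, 2031, which is the date on which the refund becomes due.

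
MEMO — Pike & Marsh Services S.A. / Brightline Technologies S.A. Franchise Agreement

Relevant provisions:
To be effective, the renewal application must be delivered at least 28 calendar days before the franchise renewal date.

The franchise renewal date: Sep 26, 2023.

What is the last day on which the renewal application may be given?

Counting back 28 calendar days from Sep 26, 2023 gives Aug 29, 2023.

Aug 29, 2023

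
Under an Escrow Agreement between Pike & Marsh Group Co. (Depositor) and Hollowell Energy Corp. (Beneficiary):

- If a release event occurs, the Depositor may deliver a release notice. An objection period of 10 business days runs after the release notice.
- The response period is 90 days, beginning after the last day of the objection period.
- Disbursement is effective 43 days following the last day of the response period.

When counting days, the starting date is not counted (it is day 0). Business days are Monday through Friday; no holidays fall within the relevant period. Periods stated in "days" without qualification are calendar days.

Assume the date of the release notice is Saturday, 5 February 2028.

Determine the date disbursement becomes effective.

30 June 2028

From Saturday, 5 February 2028, 10 business days (Feb 7, Feb 8, Feb 9, Feb 10, Feb 11, Feb 14, Feb 15, Feb 16, Feb 17, Feb 18, skipping weekends) brings us to Friday, 18 February 2028, which is the last day of the objection period.
The last day of the response period: 18 February 2028 + 90 days = 18 May 2028.
The date disbursement becomes effective: 43 calendar days after 18 May 2028 is 30 June 2028.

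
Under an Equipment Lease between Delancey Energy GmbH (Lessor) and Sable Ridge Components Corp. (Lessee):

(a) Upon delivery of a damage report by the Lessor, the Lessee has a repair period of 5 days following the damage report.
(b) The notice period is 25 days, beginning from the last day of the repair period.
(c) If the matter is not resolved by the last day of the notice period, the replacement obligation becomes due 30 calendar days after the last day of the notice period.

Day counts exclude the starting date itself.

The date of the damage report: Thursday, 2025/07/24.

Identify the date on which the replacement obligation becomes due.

2025/09/22

The last day of the repair period: 5 calendar days after 2025/07/24 is 2025/07/29.
The last day of the notice period: 2025/07/29 + 25 days = 2025/08/23.
The date on which the replacement obligation becomes due: 30 calendar days after 2025/08/23 is 2025/09/22.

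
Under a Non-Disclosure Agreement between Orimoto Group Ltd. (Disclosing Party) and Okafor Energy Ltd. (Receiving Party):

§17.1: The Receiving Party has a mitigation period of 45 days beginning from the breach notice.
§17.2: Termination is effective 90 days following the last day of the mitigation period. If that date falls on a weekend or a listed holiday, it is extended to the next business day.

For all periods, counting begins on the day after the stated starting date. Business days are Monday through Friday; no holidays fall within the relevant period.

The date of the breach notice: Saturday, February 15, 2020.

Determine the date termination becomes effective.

The last day of the mitigation period: February 15, 2020 + 45 days = March 31, 2020.
The date termination becomes effective: 90 calendar days after March 31, 2020 is June 29, 2020. June 29, 2020 is a Monday, so no roll-forward applies.

June 29, 2020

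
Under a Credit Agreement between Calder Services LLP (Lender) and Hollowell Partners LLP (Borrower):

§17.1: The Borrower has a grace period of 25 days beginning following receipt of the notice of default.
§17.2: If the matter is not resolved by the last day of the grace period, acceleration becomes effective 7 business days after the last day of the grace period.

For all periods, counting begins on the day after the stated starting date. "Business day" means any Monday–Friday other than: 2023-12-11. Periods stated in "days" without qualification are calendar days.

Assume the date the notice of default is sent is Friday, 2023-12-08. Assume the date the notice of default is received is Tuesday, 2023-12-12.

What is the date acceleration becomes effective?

2024-01-16

Adding 25 calendar days to 2023-12-12 gives 2024-01-06, which is the last day of the grace period.
The date acceleration becomes effective: 7 business days after Saturday, 2024-01-06, skipping weekends — Jan 8, Jan 9, Jan 10, Jan 11, Jan 12, Jan 15, Jan 16 — lands on Tuesday, 2024-01-16.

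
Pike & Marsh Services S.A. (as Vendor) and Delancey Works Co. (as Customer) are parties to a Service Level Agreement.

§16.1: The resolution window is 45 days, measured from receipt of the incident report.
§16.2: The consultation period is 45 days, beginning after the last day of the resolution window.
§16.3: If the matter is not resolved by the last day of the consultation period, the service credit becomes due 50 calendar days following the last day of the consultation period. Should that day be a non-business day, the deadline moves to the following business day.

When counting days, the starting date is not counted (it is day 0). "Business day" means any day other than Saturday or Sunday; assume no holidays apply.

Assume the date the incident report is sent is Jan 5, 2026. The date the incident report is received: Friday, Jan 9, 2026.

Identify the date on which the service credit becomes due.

May 29, 2026

Adding 45 calendar days to Jan 9, 2026 gives Feb 23, 2026, which is the last day of the resolution window.
The last day of the consultation period: 45 calendar days after Feb 23, 2026 is Apr 9, 2026.
The date on which the service credit becomes due: 50 calendar days after Apr 9, 2026 is May 29, 2026. May 29, 2026 is a Friday, so no roll-forward applies.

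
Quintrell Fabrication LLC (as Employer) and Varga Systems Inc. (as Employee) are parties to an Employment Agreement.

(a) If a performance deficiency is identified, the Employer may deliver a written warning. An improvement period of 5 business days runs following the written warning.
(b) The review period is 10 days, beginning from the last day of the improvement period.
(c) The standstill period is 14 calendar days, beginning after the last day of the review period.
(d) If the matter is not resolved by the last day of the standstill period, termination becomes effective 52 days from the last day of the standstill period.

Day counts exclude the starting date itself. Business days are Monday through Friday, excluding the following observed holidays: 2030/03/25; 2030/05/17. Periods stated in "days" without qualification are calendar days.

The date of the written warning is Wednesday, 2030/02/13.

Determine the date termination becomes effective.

2030/05/07

The last day of the improvement period: counting 5 business days from Wednesday, 2030/02/13 (Feb 14, Feb 15, Feb 18, Feb 19, Feb 20, skipping weekends) reaches Wednesday, 2030/02/20.
Adding 10 calendar days to 2030/02/20 gives 2030/03/02, which is the last day of the review period.
Adding 14 calendar days to 2030/03/02 gives 2030/03/16, which is the last day of the standstill period.
The date termination becomes effective: 2030/03/16 + 52 days = 2030/05/07.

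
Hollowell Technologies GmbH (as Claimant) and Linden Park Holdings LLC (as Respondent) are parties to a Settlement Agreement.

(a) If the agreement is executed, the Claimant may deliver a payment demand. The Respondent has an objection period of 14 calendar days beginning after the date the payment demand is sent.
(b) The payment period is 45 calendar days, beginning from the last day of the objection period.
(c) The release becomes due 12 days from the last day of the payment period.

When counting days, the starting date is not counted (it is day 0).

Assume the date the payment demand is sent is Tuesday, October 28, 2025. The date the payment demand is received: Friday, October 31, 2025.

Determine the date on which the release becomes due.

January 7, 2026

The last day of the objection period: October 28, 2025 + 14 days = November 11, 2025.
The last day of the payment period: November 11, 2025 + 45 days = December 26, 2025.
Adding 12 calendar days to December 26, 2025 gives January 7, 2026, which is the date on which the release becomes due.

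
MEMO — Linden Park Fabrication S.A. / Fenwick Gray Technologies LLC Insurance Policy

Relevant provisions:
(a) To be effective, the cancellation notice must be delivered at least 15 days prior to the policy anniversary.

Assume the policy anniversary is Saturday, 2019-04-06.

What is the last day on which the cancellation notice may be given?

2019-03-22

2019-04-06 minus 15 days is 2019-03-22.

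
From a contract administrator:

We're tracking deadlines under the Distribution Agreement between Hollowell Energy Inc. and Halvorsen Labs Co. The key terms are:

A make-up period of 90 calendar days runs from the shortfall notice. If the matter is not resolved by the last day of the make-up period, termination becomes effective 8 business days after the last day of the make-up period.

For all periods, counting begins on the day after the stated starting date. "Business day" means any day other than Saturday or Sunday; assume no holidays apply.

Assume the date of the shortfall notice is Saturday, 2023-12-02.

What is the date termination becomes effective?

2024-03-13

The last day of the make-up period: 2023-12-02 + 90 days = 2024-03-01.
The date termination becomes effective: counting 8 business days from Friday, 2024-03-01 (Mar 4, Mar 5, Mar 6, Mar 7, Mar 8, Mar 11, Mar 12, Mar 13, skipping weekends) reaches Wednesday, 2024-03-13.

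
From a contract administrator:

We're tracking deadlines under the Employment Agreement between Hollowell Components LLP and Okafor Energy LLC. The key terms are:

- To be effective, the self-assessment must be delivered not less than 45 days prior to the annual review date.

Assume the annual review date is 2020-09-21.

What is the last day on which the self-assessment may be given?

2020-09-21 minus 45 days is 2020-08-07.

2020-08-07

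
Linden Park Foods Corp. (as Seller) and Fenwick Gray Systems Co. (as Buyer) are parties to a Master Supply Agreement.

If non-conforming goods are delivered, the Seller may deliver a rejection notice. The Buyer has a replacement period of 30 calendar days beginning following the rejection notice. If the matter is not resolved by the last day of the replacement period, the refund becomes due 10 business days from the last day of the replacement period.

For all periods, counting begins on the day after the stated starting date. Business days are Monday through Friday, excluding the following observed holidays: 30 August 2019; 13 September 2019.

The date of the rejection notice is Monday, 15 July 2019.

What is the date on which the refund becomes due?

Adding 30 calendar days to 15 July 2019 gives 14 August 2019, which is the last day of the replacement period.
The date on which the refund becomes due: counting 10 business days from Wednesday, 14 August 2019 (Aug 15, Aug 16, Aug 19, Aug 20, Aug 21, Aug 22, Aug 23, Aug 26, Aug 27, Aug 28, skipping weekends) reaches Wednesday, 28 August 2019.

28 August 2019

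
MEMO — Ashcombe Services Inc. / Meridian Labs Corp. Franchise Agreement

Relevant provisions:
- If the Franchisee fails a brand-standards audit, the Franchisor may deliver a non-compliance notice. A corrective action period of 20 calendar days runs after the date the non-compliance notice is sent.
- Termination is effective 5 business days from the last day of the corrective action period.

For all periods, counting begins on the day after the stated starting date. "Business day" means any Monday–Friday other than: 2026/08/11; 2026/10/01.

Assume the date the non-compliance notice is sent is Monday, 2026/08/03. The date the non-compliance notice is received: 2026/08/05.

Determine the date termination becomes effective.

2026/08/28

Adding 20 calendar days to 2026/08/03 gives 2026/08/23, which is the last day of the corrective action period.
The date termination becomes effective: 5 business days after Sunday, 2026/08/23, skipping weekends — Aug 24, Aug 25, Aug 26, Aug 27, Aug 28 — lands on Friday, 2026/08/28.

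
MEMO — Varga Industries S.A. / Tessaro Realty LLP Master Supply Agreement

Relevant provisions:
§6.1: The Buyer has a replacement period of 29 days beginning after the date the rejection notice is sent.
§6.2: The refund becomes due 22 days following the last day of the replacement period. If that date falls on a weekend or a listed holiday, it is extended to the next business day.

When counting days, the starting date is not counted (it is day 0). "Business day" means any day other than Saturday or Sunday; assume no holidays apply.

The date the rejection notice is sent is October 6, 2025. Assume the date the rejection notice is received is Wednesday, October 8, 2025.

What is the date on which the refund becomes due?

The last day of the replacement period: 29 calendar days after October 6, 2025 is November 4, 2025.
The date on which the refund becomes due: November 4, 2025 + 22 days = November 26, 2025. November 26, 2025 is a Wednesday, so no roll-forward applies.

November 26, 2025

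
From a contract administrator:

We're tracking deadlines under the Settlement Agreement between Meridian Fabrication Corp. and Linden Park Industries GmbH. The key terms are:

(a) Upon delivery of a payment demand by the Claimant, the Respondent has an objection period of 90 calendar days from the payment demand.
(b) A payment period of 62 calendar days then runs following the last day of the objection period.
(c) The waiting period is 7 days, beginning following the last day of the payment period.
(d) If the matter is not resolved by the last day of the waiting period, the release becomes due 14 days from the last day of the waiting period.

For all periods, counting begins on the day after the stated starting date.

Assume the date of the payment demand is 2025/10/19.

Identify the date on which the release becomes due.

Adding 90 calendar days to 2025/10/19 gives 2026/01/17, which is the last day of the objection period.
The last day of the payment period: 62 calendar days after 2026/01/17 is 2026/03/20.
The last day of the waiting period: 7 calendar days after 2026/03/20 is 2026/03/27.
Adding 14 calendar days to 2026/03/27 gives 2026/04/10, which is the date on which the release becomes due.

2026/04/10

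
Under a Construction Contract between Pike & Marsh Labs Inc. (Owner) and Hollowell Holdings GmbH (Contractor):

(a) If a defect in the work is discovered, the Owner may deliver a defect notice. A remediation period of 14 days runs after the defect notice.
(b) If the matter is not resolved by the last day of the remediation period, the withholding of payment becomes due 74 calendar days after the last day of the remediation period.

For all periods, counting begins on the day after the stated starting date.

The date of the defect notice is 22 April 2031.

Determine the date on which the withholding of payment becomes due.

The last day of the remediation period: 14 calendar days after 22 April 2031 is 6 May 2031.
Adding 74 calendar days to 6 May 2031 gives 19 July 2031, which is the date on which the withholding of payment becomes due.

19 July 2031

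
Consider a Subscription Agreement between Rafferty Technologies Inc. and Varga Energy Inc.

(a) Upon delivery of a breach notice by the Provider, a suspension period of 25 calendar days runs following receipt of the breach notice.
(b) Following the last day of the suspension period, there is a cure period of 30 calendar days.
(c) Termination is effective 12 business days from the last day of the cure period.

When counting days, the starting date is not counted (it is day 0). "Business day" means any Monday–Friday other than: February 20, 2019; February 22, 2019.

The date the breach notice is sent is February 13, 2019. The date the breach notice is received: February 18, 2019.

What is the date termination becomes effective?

April 30, 2019

Adding 25 calendar days to February 18, 2019 gives March 15, 2019, which is the last day of the suspension period.
The last day of the cure period: March 15, 2019 + 30 days = April 14, 2019.
The date termination becomes effective: counting 12 business days from Sunday, April 14, 2019 (Apr 15, Apr 16, Apr 17, Apr 18, …, Apr 26, Apr 29, Apr 30, skipping weekends) reaches Tuesday, April 30, 2019.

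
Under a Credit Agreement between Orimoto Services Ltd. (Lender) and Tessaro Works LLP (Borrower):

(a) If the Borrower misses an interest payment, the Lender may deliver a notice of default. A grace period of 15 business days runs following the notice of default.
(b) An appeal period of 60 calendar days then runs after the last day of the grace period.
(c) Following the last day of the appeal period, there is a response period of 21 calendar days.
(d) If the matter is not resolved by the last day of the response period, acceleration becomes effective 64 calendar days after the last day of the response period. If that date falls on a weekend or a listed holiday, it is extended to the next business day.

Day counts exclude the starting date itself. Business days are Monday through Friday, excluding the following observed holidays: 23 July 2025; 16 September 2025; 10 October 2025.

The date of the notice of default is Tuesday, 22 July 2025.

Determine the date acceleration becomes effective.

5 January 2026

From Tuesday, 22 July 2025, 15 business days (Jul 24, Jul 25, Jul 28, Jul 29, …, Aug 11, Aug 12, Aug 13, skipping weekends and the listed holiday on Jul 23) brings us to Wednesday, 13 August 2025, which is the last day of the grace period.
The last day of the appeal period: 60 calendar days after 13 August 2025 is 12 October 2025.
The last day of the response period: 12 October 2025 + 21 days = 2 November 2025.
The date acceleration becomes effective: 64 calendar days after 2 November 2025 is 5 January 2026. 5 January 2026 is a Monday and is not a listed holiday, so no roll-forward applies.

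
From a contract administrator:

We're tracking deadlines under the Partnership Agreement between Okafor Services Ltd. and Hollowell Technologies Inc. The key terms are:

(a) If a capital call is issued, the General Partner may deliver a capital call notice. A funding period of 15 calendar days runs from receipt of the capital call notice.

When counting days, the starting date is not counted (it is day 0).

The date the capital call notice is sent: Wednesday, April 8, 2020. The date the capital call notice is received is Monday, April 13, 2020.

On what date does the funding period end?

The last day of the funding period: April 13, 2020 + 15 days = April 28, 2020.

April 28, 2020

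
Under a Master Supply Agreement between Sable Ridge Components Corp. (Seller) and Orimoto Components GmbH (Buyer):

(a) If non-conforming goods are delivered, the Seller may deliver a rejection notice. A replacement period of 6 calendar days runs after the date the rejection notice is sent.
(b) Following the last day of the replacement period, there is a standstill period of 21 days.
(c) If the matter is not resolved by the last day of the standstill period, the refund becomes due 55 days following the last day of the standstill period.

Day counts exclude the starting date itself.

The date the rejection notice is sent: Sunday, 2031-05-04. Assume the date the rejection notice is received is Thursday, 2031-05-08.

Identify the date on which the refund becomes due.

2031-07-25

The last day of the replacement period: 6 calendar days after 2031-05-04 is 2031-05-10.
Adding 21 calendar days to 2031-05-10 gives 2031-05-31, which is the last day of the standstill period.
Adding 55 calendar days to 2031-05-31 gives 2031-07-25, which is the date on which the refund becomes due.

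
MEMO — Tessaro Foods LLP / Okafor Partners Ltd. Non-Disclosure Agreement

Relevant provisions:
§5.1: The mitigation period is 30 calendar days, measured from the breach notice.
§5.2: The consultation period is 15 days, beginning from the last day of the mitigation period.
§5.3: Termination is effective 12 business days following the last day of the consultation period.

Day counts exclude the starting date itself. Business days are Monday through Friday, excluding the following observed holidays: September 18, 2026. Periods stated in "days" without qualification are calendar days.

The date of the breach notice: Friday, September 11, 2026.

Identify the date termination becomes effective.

The last day of the mitigation period: 30 calendar days after September 11, 2026 is October 11, 2026.
Adding 15 calendar days to October 11, 2026 gives October 26, 2026, which is the last day of the consultation period.
The date termination becomes effective: 12 business days after Monday, October 26, 2026, skipping weekends — Oct 27, Oct 28, Oct 29, Oct 30, …, Nov 9, Nov 10, Nov 11 — lands on Wednesday, November 11, 2026.

November 11, 2026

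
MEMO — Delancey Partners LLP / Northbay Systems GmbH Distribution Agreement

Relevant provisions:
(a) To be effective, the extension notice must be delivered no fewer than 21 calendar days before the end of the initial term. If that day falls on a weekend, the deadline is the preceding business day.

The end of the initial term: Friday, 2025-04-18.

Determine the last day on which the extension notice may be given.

2025-03-28

2025-04-18 minus 21 days is 2025-03-28. That is a Friday, so no adjustment is needed.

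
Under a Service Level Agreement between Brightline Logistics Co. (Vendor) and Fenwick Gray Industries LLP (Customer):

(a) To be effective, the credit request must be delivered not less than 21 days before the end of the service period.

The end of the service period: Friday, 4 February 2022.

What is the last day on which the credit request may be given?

Counting back 21 calendar days from 4 February 2022 gives 14 January 2022.

14 January 2022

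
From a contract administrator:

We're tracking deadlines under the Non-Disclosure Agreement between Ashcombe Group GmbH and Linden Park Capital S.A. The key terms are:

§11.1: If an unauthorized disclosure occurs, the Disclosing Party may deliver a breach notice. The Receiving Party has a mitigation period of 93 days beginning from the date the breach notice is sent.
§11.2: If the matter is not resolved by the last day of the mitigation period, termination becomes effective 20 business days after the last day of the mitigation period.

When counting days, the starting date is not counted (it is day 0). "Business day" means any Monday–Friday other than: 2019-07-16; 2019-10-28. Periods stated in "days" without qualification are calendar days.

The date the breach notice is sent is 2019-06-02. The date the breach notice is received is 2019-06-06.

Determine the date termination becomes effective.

The last day of the mitigation period: 93 calendar days after 2019-06-02 is 2019-09-03.
The date termination becomes effective: 20 business days after Tuesday, 2019-09-03, skipping weekends — Sep 4, Sep 5, Sep 6, Sep 9, …, Sep 27, Sep 30, Oct 1 — lands on Tuesday, 2019-10-01.

2019-10-01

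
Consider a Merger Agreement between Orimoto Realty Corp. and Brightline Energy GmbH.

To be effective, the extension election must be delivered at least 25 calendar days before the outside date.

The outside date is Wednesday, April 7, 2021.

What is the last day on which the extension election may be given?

Counting back 25 calendar days from April 7, 2021 gives March 13, 2021.

March 13, 2021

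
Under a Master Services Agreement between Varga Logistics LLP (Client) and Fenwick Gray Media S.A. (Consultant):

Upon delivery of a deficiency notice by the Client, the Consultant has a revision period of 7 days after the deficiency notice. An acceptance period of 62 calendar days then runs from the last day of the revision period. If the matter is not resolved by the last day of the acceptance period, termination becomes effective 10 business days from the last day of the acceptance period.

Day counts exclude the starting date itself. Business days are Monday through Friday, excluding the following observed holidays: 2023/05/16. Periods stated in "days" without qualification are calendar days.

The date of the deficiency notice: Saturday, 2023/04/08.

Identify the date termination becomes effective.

2023/06/30

Adding 7 calendar days to 2023/04/08 gives 2023/04/15, which is the last day of the revision period.
The last day of the acceptance period: 2023/04/15 + 62 days = 2023/06/16.
The date termination becomes effective: counting 10 business days from Friday, 2023/06/16 (Jun 19, Jun 20, Jun 21, Jun 22, Jun 23, Jun 26, Jun 27, Jun 28, Jun 29, Jun 30, skipping weekends) reaches Friday, 2023/06/30.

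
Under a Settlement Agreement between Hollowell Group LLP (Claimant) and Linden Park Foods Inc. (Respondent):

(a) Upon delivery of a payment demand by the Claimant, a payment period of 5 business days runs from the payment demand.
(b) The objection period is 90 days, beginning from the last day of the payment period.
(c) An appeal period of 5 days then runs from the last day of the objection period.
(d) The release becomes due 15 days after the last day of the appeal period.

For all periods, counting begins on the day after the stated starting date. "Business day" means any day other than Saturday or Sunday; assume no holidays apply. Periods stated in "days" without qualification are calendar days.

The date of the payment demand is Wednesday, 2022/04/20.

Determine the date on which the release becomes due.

The last day of the payment period: 5 business days after Wednesday, 2022/04/20, skipping weekends — Apr 21, Apr 22, Apr 25, Apr 26, Apr 27 — lands on Wednesday, 2022/04/27.
The last day of the objection period: 2022/04/27 + 90 days = 2022/07/26.
The last day of the appeal period: 2022/07/26 + 5 days = 2022/07/31.
Adding 15 calendar days to 2022/07/31 gives 2022/08/15, which is the date on which the release becomes due.

2022/08/15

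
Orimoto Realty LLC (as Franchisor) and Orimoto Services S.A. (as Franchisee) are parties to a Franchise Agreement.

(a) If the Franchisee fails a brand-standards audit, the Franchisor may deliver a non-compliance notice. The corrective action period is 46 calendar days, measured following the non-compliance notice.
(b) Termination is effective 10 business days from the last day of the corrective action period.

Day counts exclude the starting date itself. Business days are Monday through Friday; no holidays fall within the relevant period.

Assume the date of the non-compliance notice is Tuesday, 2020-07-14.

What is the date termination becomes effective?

2020-09-11

Adding 46 calendar days to 2020-07-14 gives 2020-08-29, which is the last day of the corrective action period.
The date termination becomes effective: counting 10 business days from Saturday, 2020-08-29 (Aug 31, Sep 1, Sep 2, Sep 3, Sep 4, Sep 7, Sep 8, Sep 9, Sep 10, Sep 11, skipping weekends) reaches Friday, 2020-09-11.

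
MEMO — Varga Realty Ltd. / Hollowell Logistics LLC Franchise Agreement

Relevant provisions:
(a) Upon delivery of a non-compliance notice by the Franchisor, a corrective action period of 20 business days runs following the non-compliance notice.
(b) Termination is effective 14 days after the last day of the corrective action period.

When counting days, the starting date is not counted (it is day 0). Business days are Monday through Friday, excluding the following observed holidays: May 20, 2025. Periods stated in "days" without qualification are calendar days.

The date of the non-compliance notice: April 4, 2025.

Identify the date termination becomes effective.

From Friday, April 4, 2025, 20 business days (Apr 7, Apr 8, Apr 9, Apr 10, …, Apr 30, May 1, May 2, skipping weekends) brings us to Friday, May 2, 2025, which is the last day of the corrective action period.
Adding 14 calendar days to May 2, 2025 gives May 16, 2025, which is the date termination becomes effective.

May 16, 2025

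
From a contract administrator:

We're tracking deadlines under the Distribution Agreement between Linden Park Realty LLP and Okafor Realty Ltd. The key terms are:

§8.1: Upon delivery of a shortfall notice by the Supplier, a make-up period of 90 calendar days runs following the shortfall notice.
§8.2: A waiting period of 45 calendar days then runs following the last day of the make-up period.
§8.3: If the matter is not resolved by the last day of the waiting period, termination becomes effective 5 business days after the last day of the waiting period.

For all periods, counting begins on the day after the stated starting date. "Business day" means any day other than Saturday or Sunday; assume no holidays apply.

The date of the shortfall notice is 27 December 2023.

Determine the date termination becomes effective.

17 May 2024

The last day of the make-up period: 90 calendar days after 27 December 2023 is 26 March 2024.
The last day of the waiting period: 45 calendar days after 26 March 2024 is 10 May 2024.
The date termination becomes effective: counting 5 business days from Friday, 10 May 2024 (May 13, May 14, May 15, May 16, May 17, skipping weekends) reaches Friday, 17 May 2024.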